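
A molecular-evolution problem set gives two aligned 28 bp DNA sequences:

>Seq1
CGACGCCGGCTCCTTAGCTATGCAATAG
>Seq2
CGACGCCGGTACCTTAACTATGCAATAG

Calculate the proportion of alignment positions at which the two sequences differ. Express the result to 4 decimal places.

0.1071

Differing sites — 10:C/T; 11:T/A; 17:G/A.
There are 3 differences over 28 sites, so p = 3/28 = 0.1071.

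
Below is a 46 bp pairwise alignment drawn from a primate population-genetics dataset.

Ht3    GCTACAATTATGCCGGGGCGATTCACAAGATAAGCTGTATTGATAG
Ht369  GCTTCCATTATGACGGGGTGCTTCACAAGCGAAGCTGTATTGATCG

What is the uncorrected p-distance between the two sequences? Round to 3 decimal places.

The sequences differ at positions 4 (A/T), 6 (A/C), 13 (C/A), 19 (C/T), 21 (A/C), 30 (A/C), 31 (T/G), 45 (A/C).
There are 8 differences over 46 sites, so p = 8/46 = 0.174.

0.174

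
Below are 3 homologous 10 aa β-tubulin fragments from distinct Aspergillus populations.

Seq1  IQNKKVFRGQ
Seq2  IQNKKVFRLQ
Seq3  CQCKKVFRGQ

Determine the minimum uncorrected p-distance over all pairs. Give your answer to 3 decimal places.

0.100

Pairwise Hamming distances:
  Seq1 vs Seq2: 1
  Seq1 vs Seq3: 2
  Seq2 vs Seq3: 3
The smallest is 1 mismatch, between Seq1 and Seq2; p = 1/10 = 0.100.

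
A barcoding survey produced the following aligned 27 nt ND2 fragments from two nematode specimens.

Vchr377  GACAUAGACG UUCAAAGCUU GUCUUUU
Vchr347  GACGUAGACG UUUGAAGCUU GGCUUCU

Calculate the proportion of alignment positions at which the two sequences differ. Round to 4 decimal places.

0.1852

The sequences differ at positions 4 (A/G), 13 (C/U), 14 (A/G), 22 (U/G), 26 (U/C).
There are 5 differences over 27 sites, so p = 5/27 = 0.1852.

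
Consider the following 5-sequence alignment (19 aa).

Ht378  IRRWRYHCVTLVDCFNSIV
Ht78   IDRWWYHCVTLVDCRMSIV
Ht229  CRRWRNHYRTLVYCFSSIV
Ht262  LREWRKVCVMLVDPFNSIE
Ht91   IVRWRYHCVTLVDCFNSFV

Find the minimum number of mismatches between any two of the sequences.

2

Pairwise Hamming distances:
  Ht378 vs Ht78: 4
  Ht378 vs Ht229: 6
  Ht378 vs Ht262: 7
  Ht378 vs Ht91: 2
  Ht78 vs Ht229: 9
  Ht78 vs Ht262: 11
  Ht78 vs Ht91: 5
  Ht229 vs Ht262: 11
  Ht229 vs Ht91: 8
  Ht262 vs Ht91: 9
The smallest is 2, between Ht378 and Ht91.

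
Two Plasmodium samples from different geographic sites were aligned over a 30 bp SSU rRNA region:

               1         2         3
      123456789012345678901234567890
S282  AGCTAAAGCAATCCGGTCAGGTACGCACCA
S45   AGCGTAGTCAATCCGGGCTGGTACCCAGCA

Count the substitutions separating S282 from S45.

8

Differing sites — 4:T/G; 5:A/T; 7:A/G; 8:G/T; 17:T/G; 19:A/T; 25:G/C; 28:C/G.
That gives 8 mismatches out of 30 aligned sites, so the Hamming distance is 8.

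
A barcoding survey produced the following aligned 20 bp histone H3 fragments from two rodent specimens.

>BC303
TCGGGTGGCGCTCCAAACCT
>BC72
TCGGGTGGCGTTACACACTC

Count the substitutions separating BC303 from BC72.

5

Mismatches occur at site 11 (C→T), site 13 (C→A), site 16 (A→C), site 19 (C→T), site 20 (T→C).
That gives 5 mismatches out of 20 aligned sites, so the Hamming distance is 5.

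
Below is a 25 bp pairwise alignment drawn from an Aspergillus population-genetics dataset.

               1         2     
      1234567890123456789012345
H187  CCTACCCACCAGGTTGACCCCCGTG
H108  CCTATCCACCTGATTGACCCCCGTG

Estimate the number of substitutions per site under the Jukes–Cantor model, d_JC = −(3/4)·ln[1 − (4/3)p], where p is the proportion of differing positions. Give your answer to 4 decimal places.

The sequences differ at positions 5 (C/T), 11 (A/T), 13 (G/A).
p = 3/25 = 0.120000.
d = −0.75 · ln(1 − (4/3)·0.120000) = −0.75 · ln(0.840000) = −0.75 · (-0.174353) = 0.1308.

0.1308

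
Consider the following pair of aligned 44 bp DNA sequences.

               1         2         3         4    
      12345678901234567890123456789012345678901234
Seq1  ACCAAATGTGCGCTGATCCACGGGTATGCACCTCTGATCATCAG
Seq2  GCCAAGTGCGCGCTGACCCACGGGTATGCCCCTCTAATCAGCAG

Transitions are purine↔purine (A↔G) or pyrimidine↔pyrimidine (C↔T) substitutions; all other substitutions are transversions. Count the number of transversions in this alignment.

Mismatches occur at site 1 (A↔G, transition), site 6 (A↔G, transition), site 9 (T↔C, transition), site 17 (T↔C, transition), site 30 (A↔C, transversion), site 36 (G↔A, transition), site 41 (T↔G, transversion).
Of the 7 differences, 5 transitions and 2 transversions, so the answer is 2.

2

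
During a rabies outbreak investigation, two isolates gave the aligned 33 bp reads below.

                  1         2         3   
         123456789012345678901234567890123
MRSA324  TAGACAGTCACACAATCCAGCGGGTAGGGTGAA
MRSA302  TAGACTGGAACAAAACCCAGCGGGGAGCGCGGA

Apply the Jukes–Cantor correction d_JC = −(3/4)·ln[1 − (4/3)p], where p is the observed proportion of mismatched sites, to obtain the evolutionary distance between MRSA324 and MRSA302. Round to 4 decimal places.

0.3390

Mismatches occur at site 6 (A/T), site 8 (T/G), site 9 (C/A), site 13 (C/A), site 16 (T/C), site 25 (T/G), site 28 (G/C), site 30 (T/C), site 32 (A/G).
p = 9/33 = 0.272727.
d = −0.75 · ln(1 − (4/3)·0.272727) = −0.75 · ln(0.636364) = −0.75 · (-0.451985) = 0.3390.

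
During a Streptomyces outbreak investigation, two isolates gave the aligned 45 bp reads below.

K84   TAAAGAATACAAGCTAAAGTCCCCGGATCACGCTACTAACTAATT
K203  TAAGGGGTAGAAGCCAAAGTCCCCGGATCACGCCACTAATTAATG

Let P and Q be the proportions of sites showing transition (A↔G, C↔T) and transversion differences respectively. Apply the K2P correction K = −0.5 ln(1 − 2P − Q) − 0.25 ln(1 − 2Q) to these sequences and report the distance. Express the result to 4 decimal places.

The sequences differ at positions 4 (A/G, transition), 6 (A/G, transition), 7 (A/G, transition), 10 (C/G, transversion), 15 (T/C, transition), 34 (T/C, transition), 40 (C/T, transition), 45 (T/G, transversion).
Of the 8 differences, 6 transitions and 2 transversions over 45 sites: P = 6/45 = 0.133333, Q = 2/45 = 0.044444.
d = −0.5·ln(0.688890) − 0.25·ln(0.911112) = −0.5·(-0.372674) − 0.25·(-0.093089) = 0.2096.

0.2096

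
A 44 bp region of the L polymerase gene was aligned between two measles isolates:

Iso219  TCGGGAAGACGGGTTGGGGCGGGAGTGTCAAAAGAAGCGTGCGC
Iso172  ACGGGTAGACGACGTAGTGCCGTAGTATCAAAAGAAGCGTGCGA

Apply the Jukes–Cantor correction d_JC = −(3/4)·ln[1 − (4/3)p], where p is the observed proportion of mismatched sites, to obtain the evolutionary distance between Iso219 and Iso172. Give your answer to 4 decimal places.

0.3041

Mismatches occur at site 1 (T↔A), site 6 (A↔T), site 12 (G↔A), site 13 (G↔C), site 14 (T↔G), site 16 (G↔A), site 18 (G↔T), site 21 (G↔C), site 23 (G↔T), site 27 (G↔A), site 44 (C↔A).
p = 11/44 = 0.250000.
d = −0.75 · ln(1 − (4/3)·0.250000) = −0.75 · ln(0.666667) = −0.75 · (-0.405465) = 0.3041.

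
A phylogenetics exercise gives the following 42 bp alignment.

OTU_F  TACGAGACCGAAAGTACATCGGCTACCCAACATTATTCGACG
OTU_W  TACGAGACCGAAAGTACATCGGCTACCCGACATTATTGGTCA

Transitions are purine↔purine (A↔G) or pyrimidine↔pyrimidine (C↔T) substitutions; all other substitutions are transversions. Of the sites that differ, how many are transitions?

Differing sites — 29:A/G (Ti); 38:C/G (Tv); 40:A/T (Tv); 42:G/A (Ti).
Of the 4 differences, 2 transitions and 2 transversions, so the answer is 2.

2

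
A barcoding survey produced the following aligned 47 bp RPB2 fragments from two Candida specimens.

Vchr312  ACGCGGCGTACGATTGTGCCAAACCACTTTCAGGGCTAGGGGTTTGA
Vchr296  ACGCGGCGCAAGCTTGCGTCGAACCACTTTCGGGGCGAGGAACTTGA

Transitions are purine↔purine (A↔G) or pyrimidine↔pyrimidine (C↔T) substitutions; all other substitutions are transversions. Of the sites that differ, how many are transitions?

8

Differing sites — 9:T/C (Ti); 11:C/A (Tv); 13:A/C (Tv); 17:T/C (Ti); 19:C/T (Ti); 21:A/G (Ti); 32:A/G (Ti); 37:T/G (Tv); 41:G/A (Ti); 42:G/A (Ti); 43:T/C (Ti).
Of the 11 differences, 8 transitions and 3 transversions, so the answer is 8.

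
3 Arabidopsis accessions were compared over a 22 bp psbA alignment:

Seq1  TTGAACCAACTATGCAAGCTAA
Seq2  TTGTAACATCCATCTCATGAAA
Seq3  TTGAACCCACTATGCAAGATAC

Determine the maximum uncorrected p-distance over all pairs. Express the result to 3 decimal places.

0.545

Pairwise Hamming distances:
  Seq1 vs Seq2: 10
  Seq1 vs Seq3: 3
  Seq2 vs Seq3: 12
The largest is 12 mismatches, between Seq2 and Seq3; p = 12/22 = 0.545.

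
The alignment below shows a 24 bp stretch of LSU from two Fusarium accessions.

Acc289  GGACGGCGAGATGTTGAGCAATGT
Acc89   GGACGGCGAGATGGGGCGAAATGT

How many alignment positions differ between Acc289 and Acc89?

4

Mismatches occur at site 14 (T/G), site 15 (T/G), site 17 (A/C), site 19 (C/A).
That gives 4 mismatches out of 24 aligned sites, so the Hamming distance is 4.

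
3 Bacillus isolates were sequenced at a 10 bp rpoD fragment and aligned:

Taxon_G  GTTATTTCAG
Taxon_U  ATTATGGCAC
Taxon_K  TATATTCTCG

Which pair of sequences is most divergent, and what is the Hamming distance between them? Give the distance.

Pairwise Hamming distances:
  Taxon_G vs Taxon_U: 4
  Taxon_G vs Taxon_K: 5
  Taxon_U vs Taxon_K: 7
The largest is 7, between Taxon_U and Taxon_K.

7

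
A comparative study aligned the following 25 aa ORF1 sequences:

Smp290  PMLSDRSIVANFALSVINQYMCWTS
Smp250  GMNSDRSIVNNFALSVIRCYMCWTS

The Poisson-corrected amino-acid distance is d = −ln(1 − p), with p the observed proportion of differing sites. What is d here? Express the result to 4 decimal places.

The sequences differ at positions 1 (P/G), 3 (L/N), 10 (A/N), 18 (N/R), 19 (Q/C).
p = 5/25 = 0.200000.
d = −ln(1 − 0.200000) = −ln(0.800000) = 0.2231.

0.2231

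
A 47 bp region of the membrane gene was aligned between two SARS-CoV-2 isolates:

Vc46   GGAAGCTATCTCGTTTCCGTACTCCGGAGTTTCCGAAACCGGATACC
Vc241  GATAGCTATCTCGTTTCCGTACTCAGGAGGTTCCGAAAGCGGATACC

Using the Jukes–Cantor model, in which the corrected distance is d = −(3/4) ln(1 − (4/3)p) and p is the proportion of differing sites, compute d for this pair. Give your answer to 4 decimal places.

The sequences differ at positions 2 (G/A), 3 (A/T), 25 (C/A), 30 (T/G), 39 (C/G).
p = 5/47 = 0.106383.
d = −0.75 · ln(1 − (4/3)·0.106383) = −0.75 · ln(0.858156) = −0.75 · (-0.152969) = 0.1147.

0.1147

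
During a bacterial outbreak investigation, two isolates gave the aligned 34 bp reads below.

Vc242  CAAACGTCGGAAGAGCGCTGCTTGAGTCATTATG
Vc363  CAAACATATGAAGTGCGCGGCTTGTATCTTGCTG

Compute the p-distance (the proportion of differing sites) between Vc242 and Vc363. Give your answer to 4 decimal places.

0.2941

Mismatches occur at site 6 (G/A), site 8 (C/A), site 9 (G/T), site 14 (A/T), site 19 (T/G), site 25 (A/T), site 26 (G/A), site 29 (A/T), site 31 (T/G), site 32 (A/C).
There are 10 differences over 34 sites, so p = 10/34 = 0.2941.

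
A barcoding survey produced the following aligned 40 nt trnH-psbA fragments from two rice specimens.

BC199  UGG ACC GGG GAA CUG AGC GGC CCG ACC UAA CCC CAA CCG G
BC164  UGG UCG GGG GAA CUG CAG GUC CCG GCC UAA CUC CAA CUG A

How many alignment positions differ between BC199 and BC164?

The sequences differ at positions 4 (A/U), 6 (C/G), 16 (A/C), 17 (G/A), 18 (C/G), 20 (G/U), 25 (A/G), 32 (C/U), 38 (C/U), 40 (G/A).
That gives 10 mismatches out of 40 aligned sites, so the Hamming distance is 10.

10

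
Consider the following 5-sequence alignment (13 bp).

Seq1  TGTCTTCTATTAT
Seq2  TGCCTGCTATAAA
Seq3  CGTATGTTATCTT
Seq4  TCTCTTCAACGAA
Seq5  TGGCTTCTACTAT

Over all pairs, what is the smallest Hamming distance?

2

Pairwise Hamming distances:
  Seq1 vs Seq2: 4
  Seq1 vs Seq3: 6
  Seq1 vs Seq4: 5
  Seq1 vs Seq5: 2
  Seq2 vs Seq3: 7
  Seq2 vs Seq4: 6
  Seq2 vs Seq5: 5
  Seq3 vs Seq4: 10
  Seq3 vs Seq5: 8
  Seq4 vs Seq5: 5
The smallest is 2, between Seq1 and Seq5.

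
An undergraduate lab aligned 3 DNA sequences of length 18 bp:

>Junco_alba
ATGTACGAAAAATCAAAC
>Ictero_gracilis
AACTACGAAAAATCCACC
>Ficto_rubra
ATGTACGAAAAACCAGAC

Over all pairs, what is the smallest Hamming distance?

Pairwise Hamming distances:
  Junco_alba vs Ictero_gracilis: 4
  Junco_alba vs Ficto_rubra: 2
  Ictero_gracilis vs Ficto_rubra: 6
The smallest is 2, between Junco_alba and Ficto_rubra.

2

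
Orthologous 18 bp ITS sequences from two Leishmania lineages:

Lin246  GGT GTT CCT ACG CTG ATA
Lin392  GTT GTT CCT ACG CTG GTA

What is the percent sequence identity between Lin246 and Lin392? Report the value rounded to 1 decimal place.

Mismatches occur at site 2 (G→T), site 16 (A→G).
16 of the 18 sites match, so the percent identity is 16/18 × 100 = 88.9%.

88.9%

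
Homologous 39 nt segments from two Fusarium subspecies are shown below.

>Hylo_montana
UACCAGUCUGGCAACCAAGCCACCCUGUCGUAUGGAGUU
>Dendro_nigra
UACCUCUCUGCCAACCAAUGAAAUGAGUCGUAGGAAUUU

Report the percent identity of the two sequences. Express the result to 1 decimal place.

66.7%

Mismatches occur at site 5 (A/U), site 6 (G/C), site 11 (G/C), site 19 (G/U), site 20 (C/G), site 21 (C/A), site 23 (C/A), site 24 (C/U), site 25 (C/G), site 26 (U/A), site 33 (U/G), site 35 (G/A), site 37 (G/U).
26 of the 39 sites match, so the percent identity is 26/39 × 100 = 66.7%.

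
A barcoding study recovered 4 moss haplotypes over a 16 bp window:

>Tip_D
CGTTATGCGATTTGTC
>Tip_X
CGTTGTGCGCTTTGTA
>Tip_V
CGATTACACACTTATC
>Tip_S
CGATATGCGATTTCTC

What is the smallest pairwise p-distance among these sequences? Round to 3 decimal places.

0.125

Pairwise Hamming distances:
  Tip_D vs Tip_X: 3
  Tip_D vs Tip_V: 8
  Tip_D vs Tip_S: 2
  Tip_X vs Tip_V: 10
  Tip_X vs Tip_S: 5
  Tip_V vs Tip_S: 7
The smallest is 2 mismatches, between Tip_D and Tip_S; p = 2/16 = 0.125.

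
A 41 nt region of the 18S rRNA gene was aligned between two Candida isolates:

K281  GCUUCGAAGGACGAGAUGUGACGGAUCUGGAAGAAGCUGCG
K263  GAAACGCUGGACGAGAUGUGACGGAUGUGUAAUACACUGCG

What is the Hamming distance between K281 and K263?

10

The sequences differ at positions 2 (C/A), 3 (U/A), 4 (U/A), 7 (A/C), 8 (A/U), 27 (C/G), 30 (G/U), 33 (G/U), 35 (A/C), 36 (G/A).
That gives 10 mismatches out of 41 aligned sites, so the Hamming distance is 10.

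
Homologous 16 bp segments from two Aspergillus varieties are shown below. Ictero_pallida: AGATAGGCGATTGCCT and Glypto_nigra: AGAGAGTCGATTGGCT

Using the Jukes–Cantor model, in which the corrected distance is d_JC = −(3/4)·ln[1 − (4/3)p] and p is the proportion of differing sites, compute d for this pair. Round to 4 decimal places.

Mismatches occur at site 4 (T/G), site 7 (G/T), site 14 (C/G).
p = 3/16 = 0.187500.
d = −0.75 · ln(1 − (4/3)·0.187500) = −0.75 · ln(0.750000) = −0.75 · (-0.287682) = 0.2158.

0.2158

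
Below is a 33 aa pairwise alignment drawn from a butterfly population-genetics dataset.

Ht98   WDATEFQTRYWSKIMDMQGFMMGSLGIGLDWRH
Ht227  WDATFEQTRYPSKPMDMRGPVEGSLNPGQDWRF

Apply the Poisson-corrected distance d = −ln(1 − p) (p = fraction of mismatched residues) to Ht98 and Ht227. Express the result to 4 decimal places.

0.4520

Mismatches occur at site 5 (E/F), site 6 (F/E), site 11 (W/P), site 14 (I/P), site 18 (Q/R), site 20 (F/P), site 21 (M/V), site 22 (M/E), site 26 (G/N), site 27 (I/P), site 29 (L/Q), site 33 (H/F).
p = 12/33 = 0.363636.
d = −ln(1 − 0.363636) = −ln(0.636364) = 0.4520.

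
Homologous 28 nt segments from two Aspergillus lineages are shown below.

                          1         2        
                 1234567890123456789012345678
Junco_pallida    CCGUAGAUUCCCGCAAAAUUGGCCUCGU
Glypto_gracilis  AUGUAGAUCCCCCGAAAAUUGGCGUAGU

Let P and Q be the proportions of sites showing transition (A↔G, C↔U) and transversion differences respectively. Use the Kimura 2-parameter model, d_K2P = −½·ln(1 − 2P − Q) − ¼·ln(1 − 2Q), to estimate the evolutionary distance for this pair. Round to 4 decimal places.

0.3043

Differing sites — 1:C/A (Tv); 2:C/U (Ti); 9:U/C (Ti); 13:G/C (Tv); 14:C/G (Tv); 24:C/G (Tv); 26:C/A (Tv).
Of the 7 differences, 2 transitions and 5 transversions over 28 sites: P = 2/28 = 0.071429, Q = 5/28 = 0.178571.
d = −0.5·ln(0.678571) − 0.25·ln(0.642858) = −0.5·(-0.387766) − 0.25·(-0.441831) = 0.3043.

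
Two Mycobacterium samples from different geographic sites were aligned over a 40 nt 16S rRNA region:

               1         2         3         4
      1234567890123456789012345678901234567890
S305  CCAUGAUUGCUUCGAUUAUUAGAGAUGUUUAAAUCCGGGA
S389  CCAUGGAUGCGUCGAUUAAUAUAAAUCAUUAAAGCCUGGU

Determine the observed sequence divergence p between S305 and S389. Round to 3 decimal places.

Differing sites — 6:A/G; 7:U/A; 11:U/G; 19:U/A; 22:G/U; 24:G/A; 27:G/C; 28:U/A; 34:U/G; 37:G/U; 40:A/U.
There are 11 differences over 40 sites, so p = 11/40 = 0.275.

0.275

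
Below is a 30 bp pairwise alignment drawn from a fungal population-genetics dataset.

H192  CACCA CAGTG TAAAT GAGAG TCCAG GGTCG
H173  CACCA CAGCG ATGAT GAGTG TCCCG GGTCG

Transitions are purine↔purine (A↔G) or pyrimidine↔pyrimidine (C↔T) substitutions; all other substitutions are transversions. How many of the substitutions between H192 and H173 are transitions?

The sequences differ at positions 9 (T/C, transition), 11 (T/A, transversion), 12 (A/T, transversion), 13 (A/G, transition), 19 (A/T, transversion), 24 (A/C, transversion).
Of the 6 differences, 2 transitions and 4 transversions, so the answer is 2.

2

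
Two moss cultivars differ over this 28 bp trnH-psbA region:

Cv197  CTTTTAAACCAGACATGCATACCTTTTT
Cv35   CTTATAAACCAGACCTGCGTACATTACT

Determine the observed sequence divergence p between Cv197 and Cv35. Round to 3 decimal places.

0.214

Mismatches occur at site 4 (T→A), site 15 (A→C), site 19 (A→G), site 23 (C→A), site 26 (T→A), site 27 (T→C).
There are 6 differences over 28 sites, so p = 6/28 = 0.214.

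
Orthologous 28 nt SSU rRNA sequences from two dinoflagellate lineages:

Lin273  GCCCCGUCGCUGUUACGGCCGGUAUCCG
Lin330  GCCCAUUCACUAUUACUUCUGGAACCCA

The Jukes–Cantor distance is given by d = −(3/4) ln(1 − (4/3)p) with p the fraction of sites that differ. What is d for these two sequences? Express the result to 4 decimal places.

0.4850

Differing sites — 5:C/A; 6:G/U; 9:G/A; 12:G/A; 17:G/U; 18:G/U; 20:C/U; 23:U/A; 25:U/C; 28:G/A.
p = 10/28 = 0.357143.
d = −0.75 · ln(1 − (4/3)·0.357143) = −0.75 · ln(0.523809) = −0.75 · (-0.646628) = 0.4850.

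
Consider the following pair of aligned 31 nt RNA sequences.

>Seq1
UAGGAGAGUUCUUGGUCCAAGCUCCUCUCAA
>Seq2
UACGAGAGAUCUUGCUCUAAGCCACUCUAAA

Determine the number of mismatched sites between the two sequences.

Mismatches occur at site 3 (G/C), site 9 (U/A), site 15 (G/C), site 18 (C/U), site 23 (U/C), site 24 (C/A), site 29 (C/A).
That gives 7 mismatches out of 31 aligned sites, so the Hamming distance is 7.

7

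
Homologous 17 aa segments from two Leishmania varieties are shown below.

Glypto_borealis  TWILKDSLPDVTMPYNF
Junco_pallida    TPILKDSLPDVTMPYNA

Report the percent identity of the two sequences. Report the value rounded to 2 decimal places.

Mismatches occur at site 2 (W↔P), site 17 (F↔A).
15 of the 17 sites match, so the percent identity is 15/17 × 100 = 88.24%.

88.24%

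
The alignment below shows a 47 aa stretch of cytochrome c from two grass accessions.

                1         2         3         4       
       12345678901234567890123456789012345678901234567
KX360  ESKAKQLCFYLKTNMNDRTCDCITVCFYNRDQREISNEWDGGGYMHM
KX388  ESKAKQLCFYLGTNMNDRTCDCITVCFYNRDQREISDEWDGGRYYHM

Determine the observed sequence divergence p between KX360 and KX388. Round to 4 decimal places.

0.0851

Differing sites — 12:K/G; 37:N/D; 43:G/R; 45:M/Y.
There are 4 differences over 47 sites, so p = 4/47 = 0.0851.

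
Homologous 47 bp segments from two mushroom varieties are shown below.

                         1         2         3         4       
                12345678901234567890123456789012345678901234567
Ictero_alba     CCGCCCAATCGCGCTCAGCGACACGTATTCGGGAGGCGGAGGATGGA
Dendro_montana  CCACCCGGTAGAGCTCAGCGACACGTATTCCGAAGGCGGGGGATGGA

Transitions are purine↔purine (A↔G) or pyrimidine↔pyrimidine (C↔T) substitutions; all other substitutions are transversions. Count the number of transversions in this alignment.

3

Mismatches occur at site 3 (G↔A, transition), site 7 (A↔G, transition), site 8 (A↔G, transition), site 10 (C↔A, transversion), site 12 (C↔A, transversion), site 31 (G↔C, transversion), site 33 (G↔A, transition), site 40 (A↔G, transition).
Of the 8 differences, 5 transitions and 3 transversions, so the answer is 3.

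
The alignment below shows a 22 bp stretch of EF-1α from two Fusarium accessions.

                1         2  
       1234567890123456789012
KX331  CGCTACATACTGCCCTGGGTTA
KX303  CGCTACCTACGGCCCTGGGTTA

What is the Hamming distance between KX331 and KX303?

The sequences differ at positions 7 (A/C), 11 (T/G).
That gives 2 mismatches out of 22 aligned sites, so the Hamming distance is 2.

2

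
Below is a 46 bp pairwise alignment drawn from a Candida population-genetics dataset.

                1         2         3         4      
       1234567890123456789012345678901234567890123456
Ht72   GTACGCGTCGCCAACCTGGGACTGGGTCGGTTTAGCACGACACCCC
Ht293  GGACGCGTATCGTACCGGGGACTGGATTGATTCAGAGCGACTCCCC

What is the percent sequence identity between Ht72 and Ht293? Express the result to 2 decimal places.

71.74%

The sequences differ at positions 2 (T/G), 9 (C/A), 10 (G/T), 12 (C/G), 13 (A/T), 17 (T/G), 26 (G/A), 28 (C/T), 30 (G/A), 33 (T/C), 36 (C/A), 37 (A/G), 42 (A/T).
33 of the 46 sites match, so the percent identity is 33/46 × 100 = 71.74%.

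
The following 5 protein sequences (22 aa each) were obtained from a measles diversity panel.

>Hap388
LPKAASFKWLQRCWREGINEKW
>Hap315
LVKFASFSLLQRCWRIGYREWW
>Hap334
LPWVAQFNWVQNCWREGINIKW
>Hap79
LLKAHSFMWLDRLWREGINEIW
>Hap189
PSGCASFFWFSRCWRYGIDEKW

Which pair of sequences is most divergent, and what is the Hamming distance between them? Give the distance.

Pairwise Hamming distances:
  Hap388 vs Hap315: 8
  Hap388 vs Hap334: 7
  Hap388 vs Hap79: 6
  Hap388 vs Hap189: 9
  Hap315 vs Hap334: 13
  Hap315 vs Hap79: 11
  Hap315 vs Hap189: 12
  Hap334 vs Hap79: 12
  Hap334 vs Hap189: 12
  Hap79 vs Hap189: 12
The largest is 13, between Hap315 and Hap334.

13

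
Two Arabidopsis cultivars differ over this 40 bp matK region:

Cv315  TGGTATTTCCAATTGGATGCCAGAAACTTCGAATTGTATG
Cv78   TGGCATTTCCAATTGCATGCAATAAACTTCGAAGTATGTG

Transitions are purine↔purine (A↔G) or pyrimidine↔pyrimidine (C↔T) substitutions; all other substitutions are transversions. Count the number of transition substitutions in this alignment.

Differing sites — 4:T/C (Ti); 16:G/C (Tv); 21:C/A (Tv); 23:G/T (Tv); 34:T/G (Tv); 36:G/A (Ti); 38:A/G (Ti).
Of the 7 differences, 3 transitions and 4 transversions, so the answer is 3.

3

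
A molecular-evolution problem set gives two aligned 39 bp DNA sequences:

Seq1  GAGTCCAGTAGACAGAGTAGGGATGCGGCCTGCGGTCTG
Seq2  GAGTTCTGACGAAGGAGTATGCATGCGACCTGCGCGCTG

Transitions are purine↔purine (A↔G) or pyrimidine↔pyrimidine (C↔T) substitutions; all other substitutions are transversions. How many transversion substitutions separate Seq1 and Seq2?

Mismatches occur at site 5 (C↔T, transition), site 7 (A↔T, transversion), site 9 (T↔A, transversion), site 10 (A↔C, transversion), site 13 (C↔A, transversion), site 14 (A↔G, transition), site 20 (G↔T, transversion), site 22 (G↔C, transversion), site 28 (G↔A, transition), site 35 (G↔C, transversion), site 36 (T↔G, transversion).
Of the 11 differences, 3 transitions and 8 transversions, so the answer is 8.

8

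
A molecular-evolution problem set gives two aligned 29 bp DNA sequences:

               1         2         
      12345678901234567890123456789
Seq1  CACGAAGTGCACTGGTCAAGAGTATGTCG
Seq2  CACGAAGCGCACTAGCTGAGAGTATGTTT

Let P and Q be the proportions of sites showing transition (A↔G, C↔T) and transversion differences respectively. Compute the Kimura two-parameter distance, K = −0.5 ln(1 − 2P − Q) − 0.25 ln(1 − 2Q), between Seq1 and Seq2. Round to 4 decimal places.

0.3152

The sequences differ at positions 8 (T/C, transition), 14 (G/A, transition), 16 (T/C, transition), 17 (C/T, transition), 18 (A/G, transition), 28 (C/T, transition), 29 (G/T, transversion).
Of the 7 differences, 6 transitions and 1 transversion over 29 sites: P = 6/29 = 0.206897, Q = 1/29 = 0.034483.
d = −0.5·ln(0.551723) − 0.25·ln(0.931034) = −0.5·(-0.594709) − 0.25·(-0.071459) = 0.3152.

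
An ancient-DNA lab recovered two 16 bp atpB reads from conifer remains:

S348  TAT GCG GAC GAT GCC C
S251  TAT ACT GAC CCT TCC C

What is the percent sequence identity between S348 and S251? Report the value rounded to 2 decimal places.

68.75%

The sequences differ at positions 4 (G/A), 6 (G/T), 10 (G/C), 11 (A/C), 13 (G/T).
11 of the 16 sites match, so the percent identity is 11/16 × 100 = 68.75%.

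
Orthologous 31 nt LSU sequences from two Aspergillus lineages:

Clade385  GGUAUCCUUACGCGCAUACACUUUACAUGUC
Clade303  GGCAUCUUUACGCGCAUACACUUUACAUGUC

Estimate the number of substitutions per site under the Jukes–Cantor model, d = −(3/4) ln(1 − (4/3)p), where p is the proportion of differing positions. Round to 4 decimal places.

0.0675

The sequences differ at positions 3 (U/C), 7 (C/U).
p = 2/31 = 0.064516.
d = −0.75 · ln(1 − (4/3)·0.064516) = −0.75 · ln(0.913979) = −0.75 · (-0.089948) = 0.0675.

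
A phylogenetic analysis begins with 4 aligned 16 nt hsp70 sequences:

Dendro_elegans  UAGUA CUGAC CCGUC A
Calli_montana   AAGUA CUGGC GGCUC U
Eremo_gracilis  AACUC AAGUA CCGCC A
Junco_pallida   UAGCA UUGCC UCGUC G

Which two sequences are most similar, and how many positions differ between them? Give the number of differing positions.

Pairwise Hamming distances:
  Dendro_elegans vs Calli_montana: 6
  Dendro_elegans vs Eremo_gracilis: 8
  Dendro_elegans vs Junco_pallida: 5
  Calli_montana vs Eremo_gracilis: 11
  Calli_montana vs Junco_pallida: 8
  Eremo_gracilis vs Junco_pallida: 11
The smallest is 5, between Dendro_elegans and Junco_pallida.

5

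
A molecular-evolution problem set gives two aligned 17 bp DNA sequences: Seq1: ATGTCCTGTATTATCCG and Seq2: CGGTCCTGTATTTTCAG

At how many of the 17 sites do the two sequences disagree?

The sequences differ at positions 1 (A/C), 2 (T/G), 13 (A/T), 16 (C/A).
That gives 4 mismatches out of 17 aligned sites, so the Hamming distance is 4.

4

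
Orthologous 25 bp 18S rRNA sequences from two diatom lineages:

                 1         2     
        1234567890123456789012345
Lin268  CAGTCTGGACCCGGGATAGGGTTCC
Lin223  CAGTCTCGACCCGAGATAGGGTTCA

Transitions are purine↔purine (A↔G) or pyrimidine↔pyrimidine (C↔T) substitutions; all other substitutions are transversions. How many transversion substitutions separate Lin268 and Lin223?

Differing sites — 7:G/C (Tv); 14:G/A (Ti); 25:C/A (Tv).
Of the 3 differences, 1 transition and 2 transversions, so the answer is 2.

2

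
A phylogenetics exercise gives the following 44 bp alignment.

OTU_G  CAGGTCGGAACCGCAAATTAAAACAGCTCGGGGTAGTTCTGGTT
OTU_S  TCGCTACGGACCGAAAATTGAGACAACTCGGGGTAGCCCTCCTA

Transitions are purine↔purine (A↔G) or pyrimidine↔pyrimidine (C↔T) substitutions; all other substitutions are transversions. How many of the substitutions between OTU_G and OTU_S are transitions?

Differing sites — 1:C/T (Ti); 2:A/C (Tv); 4:G/C (Tv); 6:C/A (Tv); 7:G/C (Tv); 9:A/G (Ti); 14:C/A (Tv); 20:A/G (Ti); 22:A/G (Ti); 26:G/A (Ti); 37:T/C (Ti); 38:T/C (Ti); 41:G/C (Tv); 42:G/C (Tv); 44:T/A (Tv).
Of the 15 differences, 7 transitions and 8 transversions, so the answer is 7.

7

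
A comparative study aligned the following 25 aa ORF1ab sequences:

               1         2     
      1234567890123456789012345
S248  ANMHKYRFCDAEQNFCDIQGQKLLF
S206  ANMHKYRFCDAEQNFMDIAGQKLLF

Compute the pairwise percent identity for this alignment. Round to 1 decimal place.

The sequences differ at positions 16 (C/M), 19 (Q/A).
23 of the 25 sites match, so the percent identity is 23/25 × 100 = 92.0%.

92.0%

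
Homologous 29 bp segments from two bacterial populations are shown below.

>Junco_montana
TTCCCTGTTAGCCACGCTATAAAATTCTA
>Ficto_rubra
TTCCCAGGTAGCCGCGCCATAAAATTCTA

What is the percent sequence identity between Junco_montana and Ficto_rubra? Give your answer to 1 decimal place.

86.2%

The sequences differ at positions 6 (T/A), 8 (T/G), 14 (A/G), 18 (T/C).
25 of the 29 sites match, so the percent identity is 25/29 × 100 = 86.2%.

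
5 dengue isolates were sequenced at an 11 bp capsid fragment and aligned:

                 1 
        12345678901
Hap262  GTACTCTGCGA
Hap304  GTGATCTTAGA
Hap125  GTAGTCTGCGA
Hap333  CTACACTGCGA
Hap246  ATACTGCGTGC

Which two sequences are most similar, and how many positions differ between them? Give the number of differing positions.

Pairwise Hamming distances:
  Hap262 vs Hap304: 4
  Hap262 vs Hap125: 1
  Hap262 vs Hap333: 2
  Hap262 vs Hap246: 5
  Hap304 vs Hap125: 4
  Hap304 vs Hap333: 6
  Hap304 vs Hap246: 8
  Hap125 vs Hap333: 3
  Hap125 vs Hap246: 6
  Hap333 vs Hap246: 6
The smallest is 1, between Hap262 and Hap125.

1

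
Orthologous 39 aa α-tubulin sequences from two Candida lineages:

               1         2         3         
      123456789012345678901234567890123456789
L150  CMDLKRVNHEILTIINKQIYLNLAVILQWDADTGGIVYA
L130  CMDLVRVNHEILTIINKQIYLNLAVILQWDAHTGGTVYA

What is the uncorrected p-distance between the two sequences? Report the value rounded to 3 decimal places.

0.077

Differing sites — 5:K/V; 32:D/H; 36:I/T.
There are 3 differences over 39 sites, so p = 3/39 = 0.077.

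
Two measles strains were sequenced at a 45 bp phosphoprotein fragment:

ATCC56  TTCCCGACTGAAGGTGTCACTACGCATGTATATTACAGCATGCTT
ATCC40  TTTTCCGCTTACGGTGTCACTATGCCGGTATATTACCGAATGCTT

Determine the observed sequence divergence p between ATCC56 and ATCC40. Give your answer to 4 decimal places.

0.2444

The sequences differ at positions 3 (C/T), 4 (C/T), 6 (G/C), 7 (A/G), 10 (G/T), 12 (A/C), 23 (C/T), 26 (A/C), 27 (T/G), 37 (A/C), 39 (C/A).
There are 11 differences over 45 sites, so p = 11/45 = 0.2444.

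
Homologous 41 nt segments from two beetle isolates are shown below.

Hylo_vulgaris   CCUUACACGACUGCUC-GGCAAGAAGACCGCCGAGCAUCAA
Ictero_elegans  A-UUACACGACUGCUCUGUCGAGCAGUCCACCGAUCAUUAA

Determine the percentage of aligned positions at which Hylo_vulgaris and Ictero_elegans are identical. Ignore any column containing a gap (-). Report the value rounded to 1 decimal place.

Excluding the 2 gap columns leaves 39 comparable sites.
Mismatches occur at site 1 (C/A), site 19 (G/U), site 21 (A/G), site 24 (A/C), site 27 (A/U), site 30 (G/A), site 35 (G/U), site 39 (C/U).
31 of the 39 comparable sites match, so the percent identity is 31/39 × 100 = 79.5%.

79.5%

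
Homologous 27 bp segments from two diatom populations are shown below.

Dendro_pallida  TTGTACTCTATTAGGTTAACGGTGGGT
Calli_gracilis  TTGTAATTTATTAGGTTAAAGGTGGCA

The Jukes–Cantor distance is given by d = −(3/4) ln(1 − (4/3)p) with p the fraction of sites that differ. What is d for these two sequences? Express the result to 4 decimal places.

Mismatches occur at site 6 (C/A), site 8 (C/T), site 20 (C/A), site 26 (G/C), site 27 (T/A).
p = 5/27 = 0.185185.
d = −0.75 · ln(1 − (4/3)·0.185185) = −0.75 · ln(0.753087) = −0.75 · (-0.283575) = 0.2127.

0.2127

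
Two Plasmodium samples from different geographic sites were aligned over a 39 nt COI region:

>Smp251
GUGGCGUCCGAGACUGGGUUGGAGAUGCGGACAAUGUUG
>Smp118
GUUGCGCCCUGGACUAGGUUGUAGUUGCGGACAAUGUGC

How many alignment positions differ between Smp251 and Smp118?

Mismatches occur at site 3 (G↔U), site 7 (U↔C), site 10 (G↔U), site 11 (A↔G), site 16 (G↔A), site 22 (G↔U), site 25 (A↔U), site 38 (U↔G), site 39 (G↔C).
That gives 9 mismatches out of 39 aligned sites, so the Hamming distance is 9.

9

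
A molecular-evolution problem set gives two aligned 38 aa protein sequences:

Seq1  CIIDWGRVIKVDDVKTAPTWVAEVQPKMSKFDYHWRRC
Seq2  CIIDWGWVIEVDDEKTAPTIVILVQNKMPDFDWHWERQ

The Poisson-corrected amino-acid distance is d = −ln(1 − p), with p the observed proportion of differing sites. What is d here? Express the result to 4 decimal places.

Differing sites — 7:R/W; 10:K/E; 14:V/E; 20:W/I; 22:A/I; 23:E/L; 26:P/N; 29:S/P; 30:K/D; 33:Y/W; 36:R/E; 38:C/Q.
p = 12/38 = 0.315789.
d = −ln(1 − 0.315789) = −ln(0.684211) = 0.3795.

0.3795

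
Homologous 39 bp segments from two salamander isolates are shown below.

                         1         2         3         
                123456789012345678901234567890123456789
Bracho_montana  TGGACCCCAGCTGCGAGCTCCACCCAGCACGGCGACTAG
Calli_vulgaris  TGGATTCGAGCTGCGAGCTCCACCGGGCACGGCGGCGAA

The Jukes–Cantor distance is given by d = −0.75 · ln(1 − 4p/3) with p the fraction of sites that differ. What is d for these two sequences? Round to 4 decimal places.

Mismatches occur at site 5 (C↔T), site 6 (C↔T), site 8 (C↔G), site 25 (C↔G), site 26 (A↔G), site 35 (A↔G), site 37 (T↔G), site 39 (G↔A).
p = 8/39 = 0.205128.
d = −0.75 · ln(1 − (4/3)·0.205128) = −0.75 · ln(0.726496) = −0.75 · (-0.319522) = 0.2396.

0.2396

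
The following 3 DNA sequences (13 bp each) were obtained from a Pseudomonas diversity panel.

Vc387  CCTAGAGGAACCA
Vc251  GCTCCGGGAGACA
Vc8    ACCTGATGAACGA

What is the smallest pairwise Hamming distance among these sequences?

5

Pairwise Hamming distances:
  Vc387 vs Vc251: 6
  Vc387 vs Vc8: 5
  Vc251 vs Vc8: 9
The smallest is 5, between Vc387 and Vc8.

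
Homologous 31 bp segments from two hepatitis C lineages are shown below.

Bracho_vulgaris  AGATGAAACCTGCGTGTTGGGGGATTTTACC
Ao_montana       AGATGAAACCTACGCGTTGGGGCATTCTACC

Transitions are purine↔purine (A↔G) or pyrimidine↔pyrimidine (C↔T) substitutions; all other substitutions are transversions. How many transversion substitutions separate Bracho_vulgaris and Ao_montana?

Differing sites — 12:G/A (Ti); 15:T/C (Ti); 23:G/C (Tv); 27:T/C (Ti).
Of the 4 differences, 3 transitions and 1 transversion, so the answer is 1.

1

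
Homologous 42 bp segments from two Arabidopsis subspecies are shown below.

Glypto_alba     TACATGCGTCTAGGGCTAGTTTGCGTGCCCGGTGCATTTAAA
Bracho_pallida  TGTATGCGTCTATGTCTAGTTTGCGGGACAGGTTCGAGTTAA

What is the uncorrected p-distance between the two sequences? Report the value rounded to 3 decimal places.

0.286

Differing sites — 2:A/G; 3:C/T; 13:G/T; 15:G/T; 26:T/G; 28:C/A; 30:C/A; 34:G/T; 36:A/G; 37:T/A; 38:T/G; 40:A/T.
There are 12 differences over 42 sites, so p = 12/42 = 0.286.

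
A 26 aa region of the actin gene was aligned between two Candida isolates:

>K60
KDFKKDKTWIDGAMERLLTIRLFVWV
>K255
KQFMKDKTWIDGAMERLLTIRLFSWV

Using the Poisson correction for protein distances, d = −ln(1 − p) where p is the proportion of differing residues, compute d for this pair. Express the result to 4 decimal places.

The sequences differ at positions 2 (D/Q), 4 (K/M), 24 (V/S).
p = 3/26 = 0.115385.
d = −ln(1 − 0.115385) = −ln(0.884615) = 0.1226.

0.1226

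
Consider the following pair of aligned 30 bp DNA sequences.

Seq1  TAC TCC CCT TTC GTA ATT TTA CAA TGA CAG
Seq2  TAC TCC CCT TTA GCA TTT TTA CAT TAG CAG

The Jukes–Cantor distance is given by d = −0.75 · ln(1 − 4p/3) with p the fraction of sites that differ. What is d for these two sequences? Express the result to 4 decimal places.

0.2326

Mismatches occur at site 12 (C↔A), site 14 (T↔C), site 16 (A↔T), site 24 (A↔T), site 26 (G↔A), site 27 (A↔G).
p = 6/30 = 0.200000.
d = −0.75 · ln(1 − (4/3)·0.200000) = −0.75 · ln(0.733333) = −0.75 · (-0.310155) = 0.2326.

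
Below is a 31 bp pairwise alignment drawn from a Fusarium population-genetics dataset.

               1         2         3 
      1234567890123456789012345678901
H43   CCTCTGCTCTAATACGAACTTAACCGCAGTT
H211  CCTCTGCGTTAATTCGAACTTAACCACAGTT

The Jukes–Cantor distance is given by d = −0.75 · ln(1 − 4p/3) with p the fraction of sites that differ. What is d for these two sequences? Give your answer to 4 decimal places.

Differing sites — 8:T/G; 9:C/T; 14:A/T; 26:G/A.
p = 4/31 = 0.129032.
d = −0.75 · ln(1 − (4/3)·0.129032) = −0.75 · ln(0.827957) = −0.75 · (-0.188794) = 0.1416.

0.1416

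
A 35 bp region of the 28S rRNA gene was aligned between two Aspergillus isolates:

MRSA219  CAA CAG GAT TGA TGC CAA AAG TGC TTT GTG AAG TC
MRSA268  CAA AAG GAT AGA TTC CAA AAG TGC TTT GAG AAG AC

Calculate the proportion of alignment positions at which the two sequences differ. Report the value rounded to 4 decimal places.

The sequences differ at positions 4 (C/A), 10 (T/A), 14 (G/T), 29 (T/A), 34 (T/A).
There are 5 differences over 35 sites, so p = 5/35 = 0.1429.

0.1429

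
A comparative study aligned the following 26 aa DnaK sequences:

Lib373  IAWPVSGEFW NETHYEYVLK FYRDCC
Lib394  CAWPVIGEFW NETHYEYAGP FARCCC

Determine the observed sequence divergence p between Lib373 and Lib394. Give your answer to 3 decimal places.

Mismatches occur at site 1 (I/C), site 6 (S/I), site 18 (V/A), site 19 (L/G), site 20 (K/P), site 22 (Y/A), site 24 (D/C).
There are 7 differences over 26 sites, so p = 7/26 = 0.269.

0.269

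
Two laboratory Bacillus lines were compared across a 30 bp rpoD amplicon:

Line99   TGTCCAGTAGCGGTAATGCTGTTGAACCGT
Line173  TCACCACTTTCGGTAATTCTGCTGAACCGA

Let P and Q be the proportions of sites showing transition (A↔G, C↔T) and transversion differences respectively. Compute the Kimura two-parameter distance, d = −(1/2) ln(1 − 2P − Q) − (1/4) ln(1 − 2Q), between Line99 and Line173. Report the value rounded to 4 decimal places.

0.3355

Mismatches occur at site 2 (G→C, transversion), site 3 (T→A, transversion), site 7 (G→C, transversion), site 9 (A→T, transversion), site 10 (G→T, transversion), site 18 (G→T, transversion), site 22 (T→C, transition), site 30 (T→A, transversion).
Of the 8 differences, 1 transition and 7 transversions over 30 sites: P = 1/30 = 0.033333, Q = 7/30 = 0.233333.
d = −0.5·ln(0.700001) − 0.25·ln(0.533334) = −0.5·(-0.356674) − 0.25·(-0.628607) = 0.3355.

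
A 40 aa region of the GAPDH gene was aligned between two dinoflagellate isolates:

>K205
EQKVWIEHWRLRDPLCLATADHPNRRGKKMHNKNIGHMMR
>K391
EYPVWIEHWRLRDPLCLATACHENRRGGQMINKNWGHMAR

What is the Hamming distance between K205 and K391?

9

The sequences differ at positions 2 (Q/Y), 3 (K/P), 21 (D/C), 23 (P/E), 28 (K/G), 29 (K/Q), 31 (H/I), 35 (I/W), 39 (M/A).
That gives 9 mismatches out of 40 aligned sites, so the Hamming distance is 9.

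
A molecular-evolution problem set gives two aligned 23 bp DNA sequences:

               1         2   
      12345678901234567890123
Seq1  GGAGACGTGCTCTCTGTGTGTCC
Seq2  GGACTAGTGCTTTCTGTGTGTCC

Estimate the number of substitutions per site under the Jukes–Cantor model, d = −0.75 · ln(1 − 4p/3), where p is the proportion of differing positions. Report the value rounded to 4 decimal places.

Mismatches occur at site 4 (G→C), site 5 (A→T), site 6 (C→A), site 12 (C→T).
p = 4/23 = 0.173913.
d = −0.75 · ln(1 − (4/3)·0.173913) = −0.75 · ln(0.768116) = −0.75 · (-0.263815) = 0.1979.

0.1979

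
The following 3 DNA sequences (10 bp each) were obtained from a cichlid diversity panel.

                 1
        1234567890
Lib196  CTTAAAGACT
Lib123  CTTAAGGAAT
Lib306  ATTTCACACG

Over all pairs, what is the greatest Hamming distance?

7

Pairwise Hamming distances:
  Lib196 vs Lib123: 2
  Lib196 vs Lib306: 5
  Lib123 vs Lib306: 7
The largest is 7, between Lib123 and Lib306.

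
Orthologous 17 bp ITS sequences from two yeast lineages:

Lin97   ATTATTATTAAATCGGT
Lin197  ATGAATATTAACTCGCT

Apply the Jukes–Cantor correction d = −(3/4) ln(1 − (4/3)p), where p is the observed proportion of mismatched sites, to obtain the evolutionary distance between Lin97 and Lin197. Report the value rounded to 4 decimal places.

0.2824

The sequences differ at positions 3 (T/G), 5 (T/A), 12 (A/C), 16 (G/C).
p = 4/17 = 0.235294.
d = −0.75 · ln(1 − (4/3)·0.235294) = −0.75 · ln(0.686275) = −0.75 · (-0.376477) = 0.2824.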